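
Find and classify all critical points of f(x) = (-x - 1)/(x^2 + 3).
f'(x) = (-x^2 + 2*x*(x + 1) - 3)/(x^2 + 3)^2

Solve f'(x) = 0:
  f'(x) = (x - 1)*(x + 3)/(x^2 + 3)^2; the denominator is positive wherever f is defined, so f'(x) = 0 ⇔ x^2 + 2*x - 3 = 0.
  Factor: x^2 + 2*x - 3 = (x - 1)*(x + 3) = 0.
  ⇒ x = -3, 1

f''(x) = 2*(-4*x^2*(x + 1) + (3*x + 1)*(x^2 + 3))/(x^2 + 3)^3
Second-derivative test at each critical point:
  f''(-3) = -1/36 < 0 → local maximum
  f''(1) = 1/4 > 0 → local minimum

Critical points: x = -3 (local maximum); x = 1 (local minimum)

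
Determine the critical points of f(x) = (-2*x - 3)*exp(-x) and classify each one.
f'(x) = (2*x + 1)*exp(-x)

Solve f'(x) = 0:
  f'(x) = (2*x + 1)·exp(-x) and exp(-x) > 0 for every x, so f'(x) = 0 ⇔ 2*x + 1 = 0.
  2*x + 1 = 0.
  ⇒ x = -1/2

f''(x) = (1 - 2*x)*exp(-x)
Second-derivative test at each critical point:
  f''(-1/2) = 3.2974 > 0 → local minimum

Critical points: x = -1/2 (local minimum)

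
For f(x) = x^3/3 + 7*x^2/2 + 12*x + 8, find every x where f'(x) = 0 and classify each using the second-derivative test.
f'(x) = x^2 + 7*x + 12

Solve f'(x) = 0:
  Factor: x^2 + 7*x + 12 = (x + 3)*(x + 4) = 0.
  ⇒ x = -4, -3

f''(x) = 2*x + 7
Second-derivative test at each critical point:
  f''(-4) = -1 < 0 → local maximum
  f''(-3) = 1 > 0 → local minimum

Critical points: x = -4 (local maximum); x = -3 (local minimum)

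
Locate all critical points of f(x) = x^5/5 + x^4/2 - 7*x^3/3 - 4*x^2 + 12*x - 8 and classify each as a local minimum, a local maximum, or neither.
f'(x) = x^4 + 2*x^3 - 7*x^2 - 8*x + 12

Solve f'(x) = 0:
  Factor: x^4 + 2*x^3 - 7*x^2 - 8*x + 12 = (x - 2)*(x - 1)*(x + 2)*(x + 3) = 0.
  ⇒ x = -3, -2, 1, 2

f''(x) = 4*x^3 + 6*x^2 - 14*x - 8
Second-derivative test at each critical point:
  f''(-3) = -20 < 0 → local maximum
  f''(-2) = 12 > 0 → local minimum
  f''(1) = -12 < 0 → local maximum
  f''(2) = 20 > 0 → local minimum

Critical points: x = -3 (local maximum); x = -2 (local minimum); x = 1 (local maximum); x = 2 (local minimum)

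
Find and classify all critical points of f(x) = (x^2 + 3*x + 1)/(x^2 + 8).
f'(x) = (-3*x^2 + 14*x + 24)/(x^4 + 16*x^2 + 64)

Solve f'(x) = 0:
  f'(x) = -(x - 6)*(3*x + 4)/(x^2 + 8)^2; the denominator is positive wherever f is defined, so f'(x) = 0 ⇔ -3*x^2 + 14*x + 24 = 0.
  Factor: -3*x^2 + 14*x + 24 = -(x - 6)*(3*x + 4) = 0.
  ⇒ x = -4/3, 6

f''(x) = 2*(3*x^3 - 21*x^2 - 72*x + 56)/(x^6 + 24*x^4 + 192*x^2 + 512)
Second-derivative test at each critical point:
  f''(-4/3) = 81/352 > 0 → local minimum
  f''(6) = -1/88 < 0 → local maximum

Critical points: x = -4/3 (local minimum); x = 6 (local maximum)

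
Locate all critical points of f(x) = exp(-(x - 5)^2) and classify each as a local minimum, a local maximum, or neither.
f'(x) = 2*(5 - x)*exp(-(x - 5)^2)

Solve f'(x) = 0:
  f'(x) = (10 - 2*x)·exp(-(x - 5)^2) and exp(-(x - 5)^2) > 0 for every x, so f'(x) = 0 ⇔ 10 - 2*x = 0.
  Factor: 10 - 2*x = -2*(x - 5) = 0.
  ⇒ x = 5

f''(x) = 2*(2*(x - 5)^2 - 1)*exp(-(x - 5)^2)
Second-derivative test at each critical point:
  f''(5) = -2 < 0 → local maximum

Critical points: x = 5 (local maximum)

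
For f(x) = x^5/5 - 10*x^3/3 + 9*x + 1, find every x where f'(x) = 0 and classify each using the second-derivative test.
f'(x) = x^4 - 10*x^2 + 9

Solve f'(x) = 0:
  Factor: x^4 - 10*x^2 + 9 = (x - 3)*(x - 1)*(x + 1)*(x + 3) = 0.
  ⇒ x = -3, -1, 1, 3

f''(x) = 4*x*(x^2 - 5)
Second-derivative test at each critical point:
  f''(-3) = -48 < 0 → local maximum
  f''(-1) = 16 > 0 → local minimum
  f''(1) = -16 < 0 → local maximum
  f''(3) = 48 > 0 → local minimum

Critical points: x = -3 (local maximum); x = -1 (local minimum); x = 1 (local maximum); x = 3 (local minimum)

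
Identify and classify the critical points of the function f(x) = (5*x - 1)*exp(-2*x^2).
f'(x) = (-4*x*(5*x - 1) + 5)*exp(-2*x^2)

Solve f'(x) = 0:
  f'(x) = (-20*x^2 + 4*x + 5)·exp(-2*x^2) and exp(-2*x^2) > 0 for every x, so f'(x) = 0 ⇔ -20*x^2 + 4*x + 5 = 0.
  20*x^2 - 4*x - 5 = 0 has no rational roots; quadratic formula: x = (4 ± √416)/40.
  ⇒ x = 1/10 - sqrt(26)/10 ≈ -0.4099, 1/10 + sqrt(26)/10 ≈ 0.6099

f''(x) = 4*(4*x^2*(5*x - 1) - 15*x + 1)*exp(-2*x^2)
Second-derivative test at each critical point:
  f''(-0.4099) = 14.5749 > 0 → local minimum
  f''(0.6099) = -9.6928 < 0 → local maximum

Critical points: x = 1/10 - sqrt(26)/10 ≈ -0.4099 (local minimum); x = 1/10 + sqrt(26)/10 ≈ 0.6099 (local maximum)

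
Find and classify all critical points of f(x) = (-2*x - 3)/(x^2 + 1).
f'(x) = 2*(x^2 + 3*x - 1)/(x^4 + 2*x^2 + 1)

Solve f'(x) = 0:
  f'(x) = 2*(x^2 + 3*x - 1)/(x^2 + 1)^2; the denominator is positive wherever f is defined, so f'(x) = 0 ⇔ 2*x^2 + 6*x - 2 = 0.
  Factor: 2*x^2 + 6*x - 2 = 2*(x^2 + 3*x - 1); x^2 + 3*x - 1 = 0 has no rational roots; quadratic formula: x = (-3 ± √13)/2.
  ⇒ x = -sqrt(13)/2 - 3/2 ≈ -3.3028, -3/2 + sqrt(13)/2 ≈ 0.3028

f''(x) = 2*(-4*x^2*(2*x + 3) + 3*(2*x + 1)*(x^2 + 1))/(x^2 + 1)^3
Second-derivative test at each critical point:
  f''(-3.3028) = -0.0509 < 0 → local maximum
  f''(0.3028) = 6.0509 > 0 → local minimum

Critical points: x = -sqrt(13)/2 - 3/2 ≈ -3.3028 (local maximum); x = -3/2 + sqrt(13)/2 ≈ 0.3028 (local minimum)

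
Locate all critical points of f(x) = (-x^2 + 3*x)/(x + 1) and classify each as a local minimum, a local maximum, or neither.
f'(x) = (-x^2 - 2*x + 3)/(x^2 + 2*x + 1)

Solve f'(x) = 0:
  f'(x) = -(x - 1)*(x + 3)/(x + 1)^2; the denominator is positive wherever f is defined, so f'(x) = 0 ⇔ -x^2 - 2*x + 3 = 0.
  Factor: -x^2 - 2*x + 3 = -(x - 1)*(x + 3) = 0.
  ⇒ x = -3, 1

f''(x) = -8/(x^3 + 3*x^2 + 3*x + 1)
Second-derivative test at each critical point:
  f''(-3) = 1 > 0 → local minimum
  f''(1) = -1 < 0 → local maximum

Critical points: x = -3 (local minimum); x = 1 (local maximum)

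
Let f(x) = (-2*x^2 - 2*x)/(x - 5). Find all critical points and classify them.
f'(x) = 2*(-x^2 + 10*x + 5)/(x^2 - 10*x + 25)

Solve f'(x) = 0:
  f'(x) = -2*(x^2 - 10*x - 5)/(x - 5)^2; the denominator is positive wherever f is defined, so f'(x) = 0 ⇔ -2*x^2 + 20*x + 10 = 0.
  Factor: -2*x^2 + 20*x + 10 = -2*(x^2 - 10*x - 5); x^2 - 10*x - 5 = 0 has no rational roots; quadratic formula: x = (10 ± √120)/2.
  ⇒ x = 5 - sqrt(30) ≈ -0.4772, 5 + sqrt(30) ≈ 10.4772

f''(x) = -120/(x^3 - 15*x^2 + 75*x - 125)
Second-derivative test at each critical point:
  f''(-0.4772) = 0.7303 > 0 → local minimum
  f''(10.4772) = -0.7303 < 0 → local maximum

Critical points: x = 5 - sqrt(30) ≈ -0.4772 (local minimum); x = 5 + sqrt(30) ≈ 10.4772 (local maximum)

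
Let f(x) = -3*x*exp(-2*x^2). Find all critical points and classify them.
f'(x) = 3*(4*x^2 - 1)*exp(-2*x^2)

Solve f'(x) = 0:
  f'(x) = (12*x^2 - 3)·exp(-2*x^2) and exp(-2*x^2) > 0 for every x, so f'(x) = 0 ⇔ 12*x^2 - 3 = 0.
  Factor: 12*x^2 - 3 = 3*(2*x - 1)*(2*x + 1) = 0.
  ⇒ x = -1/2, 1/2

f''(x) = (-48*x^3 + 36*x)*exp(-2*x^2)
Second-derivative test at each critical point:
  f''(-1/2) = -7.2784 < 0 → local maximum
  f''(1/2) = 7.2784 > 0 → local minimum

Critical points: x = -1/2 (local maximum); x = 1/2 (local minimum)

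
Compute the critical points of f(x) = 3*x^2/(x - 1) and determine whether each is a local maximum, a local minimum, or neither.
f'(x) = 3*x*(x - 2)/(x^2 - 2*x + 1)

Solve f'(x) = 0:
  f'(x) = 3*x*(x - 2)/(x - 1)^2; the denominator is positive wherever f is defined, so f'(x) = 0 ⇔ 3*x^2 - 6*x = 0.
  Factor: 3*x^2 - 6*x = 3*x*(x - 2) = 0.
  ⇒ x = 0, 2

f''(x) = 6/(x^3 - 3*x^2 + 3*x - 1)
Second-derivative test at each critical point:
  f''(0) = -6 < 0 → local maximum
  f''(2) = 6 > 0 → local minimum

Critical points: x = 0 (local maximum); x = 2 (local minimum)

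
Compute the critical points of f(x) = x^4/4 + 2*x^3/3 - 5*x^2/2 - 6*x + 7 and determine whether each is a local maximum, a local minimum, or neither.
f'(x) = x^3 + 2*x^2 - 5*x - 6

Solve f'(x) = 0:
  Factor: x^3 + 2*x^2 - 5*x - 6 = (x - 2)*(x + 1)*(x + 3) = 0.
  ⇒ x = -3, -1, 2

f''(x) = 3*x^2 + 4*x - 5
Second-derivative test at each critical point:
  f''(-3) = 10 > 0 → local minimum
  f''(-1) = -6 < 0 → local maximum
  f''(2) = 15 > 0 → local minimum

Critical points: x = -3 (local minimum); x = -1 (local maximum); x = 2 (local minimum)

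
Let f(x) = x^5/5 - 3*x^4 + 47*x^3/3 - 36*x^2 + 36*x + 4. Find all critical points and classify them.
f'(x) = x^4 - 12*x^3 + 47*x^2 - 72*x + 36

Solve f'(x) = 0:
  Factor: x^4 - 12*x^3 + 47*x^2 - 72*x + 36 = (x - 6)*(x - 3)*(x - 2)*(x - 1) = 0.
  ⇒ x = 1, 2, 3, 6

f''(x) = 4*x^3 - 36*x^2 + 94*x - 72
Second-derivative test at each critical point:
  f''(1) = -10 < 0 → local maximum
  f''(2) = 4 > 0 → local minimum
  f''(3) = -6 < 0 → local maximum
  f''(6) = 60 > 0 → local minimum

Critical points: x = 1 (local maximum); x = 2 (local minimum); x = 3 (local maximum); x = 6 (local minimum)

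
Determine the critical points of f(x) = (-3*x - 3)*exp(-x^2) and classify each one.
f'(x) = 3*(2*x*(x + 1) - 1)*exp(-x^2)

Solve f'(x) = 0:
  f'(x) = (6*x^2 + 6*x - 3)·exp(-x^2) and exp(-x^2) > 0 for every x, so f'(x) = 0 ⇔ 6*x^2 + 6*x - 3 = 0.
  Factor: 6*x^2 + 6*x - 3 = 3*(2*x^2 + 2*x - 1); 2*x^2 + 2*x - 1 = 0 has no rational roots; quadratic formula: x = (-2 ± √12)/4.
  ⇒ x = -sqrt(3)/2 - 1/2 ≈ -1.3660, -1/2 + sqrt(3)/2 ≈ 0.3660

f''(x) = 6*(-2*x^2*(x + 1) + 3*x + 1)*exp(-x^2)
Second-derivative test at each critical point:
  f''(-1.3660) = -1.6081 < 0 → local maximum
  f''(0.3660) = 9.0892 > 0 → local minimum

Critical points: x = -sqrt(3)/2 - 1/2 ≈ -1.3660 (local maximum); x = -1/2 + sqrt(3)/2 ≈ 0.3660 (local minimum)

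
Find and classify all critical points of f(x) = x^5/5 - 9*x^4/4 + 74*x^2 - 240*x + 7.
f'(x) = x^4 - 9*x^3 + 148*x - 240

Solve f'(x) = 0:
  Factor: x^4 - 9*x^3 + 148*x - 240 = (x - 6)*(x - 5)*(x - 2)*(x + 4) = 0.
  ⇒ x = -4, 2, 5, 6

f''(x) = 4*x^3 - 27*x^2 + 148
Second-derivative test at each critical point:
  f''(-4) = -540 < 0 → local maximum
  f''(2) = 72 > 0 → local minimum
  f''(5) = -27 < 0 → local maximum
  f''(6) = 40 > 0 → local minimum

Critical points: x = -4 (local maximum); x = 2 (local minimum); x = 5 (local maximum); x = 6 (local minimum)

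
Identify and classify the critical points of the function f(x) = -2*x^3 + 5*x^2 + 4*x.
f'(x) = -6*x^2 + 10*x + 4

Solve f'(x) = 0:
  Factor: -6*x^2 + 10*x + 4 = -2*(x - 2)*(3*x + 1) = 0.
  ⇒ x = -1/3, 2

f''(x) = 10 - 12*x
Second-derivative test at each critical point:
  f''(-1/3) = 14 > 0 → local minimum
  f''(2) = -14 < 0 → local maximum

Critical points: x = -1/3 (local minimum); x = 2 (local maximum)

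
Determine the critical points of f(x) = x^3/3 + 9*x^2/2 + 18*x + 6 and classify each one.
f'(x) = x^2 + 9*x + 18

Solve f'(x) = 0:
  Factor: x^2 + 9*x + 18 = (x + 3)*(x + 6) = 0.
  ⇒ x = -6, -3

f''(x) = 2*x + 9
Second-derivative test at each critical point:
  f''(-6) = -3 < 0 → local maximum
  f''(-3) = 3 > 0 → local minimum

Critical points: x = -6 (local maximum); x = -3 (local minimum)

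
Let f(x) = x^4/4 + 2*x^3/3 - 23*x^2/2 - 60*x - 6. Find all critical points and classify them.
f'(x) = x^3 + 2*x^2 - 23*x - 60

Solve f'(x) = 0:
  Factor: x^3 + 2*x^2 - 23*x - 60 = (x - 5)*(x + 3)*(x + 4) = 0.
  ⇒ x = -4, -3, 5

f''(x) = 3*x^2 + 4*x - 23
Second-derivative test at each critical point:
  f''(-4) = 9 > 0 → local minimum
  f''(-3) = -8 < 0 → local maximum
  f''(5) = 72 > 0 → local minimum

Critical points: x = -4 (local minimum); x = -3 (local maximum); x = 5 (local minimum)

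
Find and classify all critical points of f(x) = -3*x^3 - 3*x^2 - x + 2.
f'(x) = -9*x^2 - 6*x - 1

Solve f'(x) = 0:
  Factor: -9*x^2 - 6*x - 1 = -(3*x + 1)^2 = 0.
  ⇒ x = -1/3

f''(x) = -18*x - 6
Second-derivative test at each critical point:
  f''(-1/3) = 0, so the second-derivative test is inconclusive; use the first-derivative test: f'(-7/12) = -0.5625, f'(-1/12) = -0.5625 — f' is negative on both sides (no sign change) → neither a local maximum nor a local minimum

Critical points: x = -1/3 (neither)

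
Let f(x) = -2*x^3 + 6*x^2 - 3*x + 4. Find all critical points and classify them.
f'(x) = -6*x^2 + 12*x - 3

Solve f'(x) = 0:
  Factor: -6*x^2 + 12*x - 3 = -3*(2*x^2 - 4*x + 1); 2*x^2 - 4*x + 1 = 0 has no rational roots; quadratic formula: x = (4 ± √8)/4.
  ⇒ x = 1 - sqrt(2)/2 ≈ 0.2929, sqrt(2)/2 + 1 ≈ 1.7071

f''(x) = 12 - 12*x
Second-derivative test at each critical point:
  f''(0.2929) = 8.4853 > 0 → local minimum
  f''(1.7071) = -8.4853 < 0 → local maximum

Critical points: x = 1 - sqrt(2)/2 ≈ 0.2929 (local minimum); x = sqrt(2)/2 + 1 ≈ 1.7071 (local maximum)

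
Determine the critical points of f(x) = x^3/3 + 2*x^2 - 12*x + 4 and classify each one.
f'(x) = x^2 + 4*x - 12

Solve f'(x) = 0:
  Factor: x^2 + 4*x - 12 = (x - 2)*(x + 6) = 0.
  ⇒ x = -6, 2

f''(x) = 2*x + 4
Second-derivative test at each critical point:
  f''(-6) = -8 < 0 → local maximum
  f''(2) = 8 > 0 → local minimum

Critical points: x = -6 (local maximum); x = 2 (local minimum)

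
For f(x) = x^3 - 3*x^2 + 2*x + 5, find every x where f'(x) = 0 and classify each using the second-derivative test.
f'(x) = 3*x^2 - 6*x + 2

Solve f'(x) = 0:
  3*x^2 - 6*x + 2 = 0 has no rational roots; quadratic formula: x = (6 ± √12)/6.
  ⇒ x = 1 - sqrt(3)/3 ≈ 0.4226, sqrt(3)/3 + 1 ≈ 1.5774

f''(x) = 6*x - 6
Second-derivative test at each critical point:
  f''(0.4226) = -3.4641 < 0 → local maximum
  f''(1.5774) = 3.4641 > 0 → local minimum

Critical points: x = 1 - sqrt(3)/3 ≈ 0.4226 (local maximum); x = sqrt(3)/3 + 1 ≈ 1.5774 (local minimum)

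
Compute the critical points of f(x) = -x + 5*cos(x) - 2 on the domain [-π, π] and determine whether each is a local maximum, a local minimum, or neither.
f'(x) = -5*sin(x) - 1

Solve f'(x) = 0 on [-π, π]:
  f'(x) = 0 ⇔ sin(x) = -1/5, i.e. x = arcsin(-1/5) + 2nπ or x = π − arcsin(-1/5) + 2nπ; keep the solutions lying in [-π, π].
  ⇒ x = -pi + asin(1/5) ≈ -2.9402, -asin(1/5) ≈ -0.2014

f''(x) = -5*cos(x)
Second-derivative test at each critical point:
  f''(-2.9402) = 4.8990 > 0 → local minimum
  f''(-0.2014) = -4.8990 < 0 → local maximum

Critical points: x = -pi + asin(1/5) ≈ -2.9402 (local minimum); x = -asin(1/5) ≈ -0.2014 (local maximum)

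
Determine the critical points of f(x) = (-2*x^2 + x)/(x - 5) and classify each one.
f'(x) = (-2*x^2 + 20*x - 5)/(x^2 - 10*x + 25)

Solve f'(x) = 0:
  f'(x) = -(2*x^2 - 20*x + 5)/(x - 5)^2; the denominator is positive wherever f is defined, so f'(x) = 0 ⇔ -2*x^2 + 20*x - 5 = 0.
  2*x^2 - 20*x + 5 = 0 has no rational roots; quadratic formula: x = (20 ± √360)/4.
  ⇒ x = 5 - 3*sqrt(10)/2 ≈ 0.2566, 3*sqrt(10)/2 + 5 ≈ 9.7434

f''(x) = -90/(x^3 - 15*x^2 + 75*x - 125)
Second-derivative test at each critical point:
  f''(0.2566) = 0.8433 > 0 → local minimum
  f''(9.7434) = -0.8433 < 0 → local maximum

Critical points: x = 5 - 3*sqrt(10)/2 ≈ 0.2566 (local minimum); x = 3*sqrt(10)/2 + 5 ≈ 9.7434 (local maximum)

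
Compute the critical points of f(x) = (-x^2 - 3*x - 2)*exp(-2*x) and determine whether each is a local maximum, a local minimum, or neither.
f'(x) = (2*x^2 + 4*x + 1)*exp(-2*x)

Solve f'(x) = 0:
  f'(x) = (2*x^2 + 4*x + 1)·exp(-2*x) and exp(-2*x) > 0 for every x, so f'(x) = 0 ⇔ 2*x^2 + 4*x + 1 = 0.
  2*x^2 + 4*x + 1 = 0 has no rational roots; quadratic formula: x = (-4 ± √8)/4.
  ⇒ x = -1 - sqrt(2)/2 ≈ -1.7071, -1 + sqrt(2)/2 ≈ -0.2929

f''(x) = 2*(-2*x^2 - 2*x + 1)*exp(-2*x)
Second-derivative test at each critical point:
  f''(-1.7071) = -85.9645 < 0 → local maximum
  f''(-0.2929) = 5.0810 > 0 → local minimum

Critical points: x = -1 - sqrt(2)/2 ≈ -1.7071 (local maximum); x = -1 + sqrt(2)/2 ≈ -0.2929 (local minimum)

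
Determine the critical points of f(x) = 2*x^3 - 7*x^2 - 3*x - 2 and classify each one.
f'(x) = 6*x^2 - 14*x - 3

Solve f'(x) = 0:
  6*x^2 - 14*x - 3 = 0 has no rational roots; quadratic formula: x = (14 ± √268)/12.
  ⇒ x = 7/6 - sqrt(67)/6 ≈ -0.1976, 7/6 + sqrt(67)/6 ≈ 2.5309

f''(x) = 12*x - 14
Second-derivative test at each critical point:
  f''(-0.1976) = -16.3707 < 0 → local maximum
  f''(2.5309) = 16.3707 > 0 → local minimum

Critical points: x = 7/6 - sqrt(67)/6 ≈ -0.1976 (local maximum); x = 7/6 + sqrt(67)/6 ≈ 2.5309 (local minimum)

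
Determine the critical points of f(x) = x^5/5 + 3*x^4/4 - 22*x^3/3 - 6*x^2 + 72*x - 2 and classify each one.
f'(x) = x^4 + 3*x^3 - 22*x^2 - 12*x + 72

Solve f'(x) = 0:
  Factor: x^4 + 3*x^3 - 22*x^2 - 12*x + 72 = (x - 3)*(x - 2)*(x + 2)*(x + 6) = 0.
  ⇒ x = -6, -2, 2, 3

f''(x) = 4*x^3 + 9*x^2 - 44*x - 12
Second-derivative test at each critical point:
  f''(-6) = -288 < 0 → local maximum
  f''(-2) = 80 > 0 → local minimum
  f''(2) = -32 < 0 → local maximum
  f''(3) = 45 > 0 → local minimum

Critical points: x = -6 (local maximum); x = -2 (local minimum); x = 2 (local maximum); x = 3 (local minimum)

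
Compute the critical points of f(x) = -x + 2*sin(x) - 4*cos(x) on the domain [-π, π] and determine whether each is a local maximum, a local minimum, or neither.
f'(x) = 4*sin(x) + 2*cos(x) - 1

Solve f'(x) = 0 on [-π, π]:
  f'(x) = 0 ⇔ 4*sin(x) + 2*cos(x) = 1. Write the left side as R·cos(x + φ) with R = √(2² + (-4)²) = 2*sqrt(5), cos φ = sqrt(5)/5, sin φ = -2*sqrt(5)/5; then cos(x + φ) = sqrt(5)/10. Solve for x and keep the solutions lying in [-π, π].
  ⇒ x = atan((2 - sqrt(19))/(1 + 2*sqrt(19))) ≈ -0.2381, atan((2 + sqrt(19))/(1 - 2*sqrt(19))) + pi ≈ 2.4524

f''(x) = -2*sin(x) + 4*cos(x)
Second-derivative test at each critical point:
  f''(-0.2381) = 4.3589 > 0 → local minimum
  f''(2.4524) = -4.3589 < 0 → local maximum

Critical points: x = atan((2 - sqrt(19))/(1 + 2*sqrt(19))) ≈ -0.2381 (local minimum); x = atan((2 + sqrt(19))/(1 - 2*sqrt(19))) + pi ≈ 2.4524 (local maximum)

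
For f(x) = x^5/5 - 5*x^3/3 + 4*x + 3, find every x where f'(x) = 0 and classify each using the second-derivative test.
f'(x) = x^4 - 5*x^2 + 4

Solve f'(x) = 0:
  Factor: x^4 - 5*x^2 + 4 = (x - 2)*(x - 1)*(x + 1)*(x + 2) = 0.
  ⇒ x = -2, -1, 1, 2

f''(x) = 4*x^3 - 10*x
Second-derivative test at each critical point:
  f''(-2) = -12 < 0 → local maximum
  f''(-1) = 6 > 0 → local minimum
  f''(1) = -6 < 0 → local maximum
  f''(2) = 12 > 0 → local minimum

Critical points: x = -2 (local maximum); x = -1 (local minimum); x = 1 (local maximum); x = 2 (local minimum)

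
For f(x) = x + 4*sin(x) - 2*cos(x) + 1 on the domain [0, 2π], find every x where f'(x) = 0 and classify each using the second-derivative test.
f'(x) = 2*sin(x) + 4*cos(x) + 1

Solve f'(x) = 0 on [0, 2π]:
  f'(x) = 0 ⇔ 2*sin(x) + 4*cos(x) = -1. Write the left side as R·cos(x + φ) with R = √(4² + (-2)²) = 2*sqrt(5), cos φ = 2*sqrt(5)/5, sin φ = -sqrt(5)/5; then cos(x + φ) = -sqrt(5)/10. Solve for x and keep the solutions lying in [0, 2π].
  ⇒ x = atan((-1 + 2*sqrt(19))/(-sqrt(19) - 2)) + pi ≈ 2.2600, atan((-2*sqrt(19) - 1)/(-2 + sqrt(19))) + 2*pi ≈ 4.9505

f''(x) = -4*sin(x) + 2*cos(x)
Second-derivative test at each critical point:
  f''(2.2600) = -4.3589 < 0 → local maximum
  f''(4.9505) = 4.3589 > 0 → local minimum

Critical points: x = atan((-1 + 2*sqrt(19))/(-sqrt(19) - 2)) + pi ≈ 2.2600 (local maximum); x = atan((-2*sqrt(19) - 1)/(-2 + sqrt(19))) + 2*pi ≈ 4.9505 (local minimum)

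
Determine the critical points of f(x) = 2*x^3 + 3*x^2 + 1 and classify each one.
f'(x) = 6*x*(x + 1)

Solve f'(x) = 0:
  Factor: 6*x^2 + 6*x = 6*x*(x + 1) = 0.
  ⇒ x = -1, 0

f''(x) = 12*x + 6
Second-derivative test at each critical point:
  f''(-1) = -6 < 0 → local maximum
  f''(0) = 6 > 0 → local minimum

Critical points: x = -1 (local maximum); x = 0 (local minimum)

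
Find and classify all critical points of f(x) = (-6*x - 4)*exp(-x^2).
f'(x) = 2*(2*x*(3*x + 2) - 3)*exp(-x^2)

Solve f'(x) = 0:
  f'(x) = (12*x^2 + 8*x - 6)·exp(-x^2) and exp(-x^2) > 0 for every x, so f'(x) = 0 ⇔ 12*x^2 + 8*x - 6 = 0.
  Factor: 12*x^2 + 8*x - 6 = 2*(6*x^2 + 4*x - 3); 6*x^2 + 4*x - 3 = 0 has no rational roots; quadratic formula: x = (-4 ± √88)/12.
  ⇒ x = -sqrt(22)/6 - 1/3 ≈ -1.1151, -1/3 + sqrt(22)/6 ≈ 0.4484

f''(x) = 4*(-6*x^3 - 4*x^2 + 9*x + 2)*exp(-x^2)
Second-derivative test at each critical point:
  f''(-1.1151) = -5.4110 < 0 → local maximum
  f''(0.4484) = 15.3444 > 0 → local minimum

Critical points: x = -sqrt(22)/6 - 1/3 ≈ -1.1151 (local maximum); x = -1/3 + sqrt(22)/6 ≈ 0.4484 (local minimum)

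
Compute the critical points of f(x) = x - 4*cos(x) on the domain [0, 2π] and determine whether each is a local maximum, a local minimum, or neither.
f'(x) = 4*sin(x) + 1

Solve f'(x) = 0 on [0, 2π]:
  f'(x) = 0 ⇔ sin(x) = -1/4, i.e. x = arcsin(-1/4) + 2nπ or x = π − arcsin(-1/4) + 2nπ; keep the solutions lying in [0, 2π].
  ⇒ x = asin(1/4) + pi ≈ 3.3943, -asin(1/4) + 2*pi ≈ 6.0305

f''(x) = 4*cos(x)
Second-derivative test at each critical point:
  f''(3.3943) = -3.8730 < 0 → local maximum
  f''(6.0305) = 3.8730 > 0 → local minimum

Critical points: x = asin(1/4) + pi ≈ 3.3943 (local maximum); x = -asin(1/4) + 2*pi ≈ 6.0305 (local minimum)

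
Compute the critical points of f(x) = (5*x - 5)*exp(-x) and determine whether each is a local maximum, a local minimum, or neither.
f'(x) = 5*(2 - x)*exp(-x)

Solve f'(x) = 0:
  f'(x) = (10 - 5*x)·exp(-x) and exp(-x) > 0 for every x, so f'(x) = 0 ⇔ 10 - 5*x = 0.
  Factor: 10 - 5*x = -5*(x - 2) = 0.
  ⇒ x = 2

f''(x) = 5*(x - 3)*exp(-x)
Second-derivative test at each critical point:
  f''(2) = -0.6767 < 0 → local maximum

Critical points: x = 2 (local maximum)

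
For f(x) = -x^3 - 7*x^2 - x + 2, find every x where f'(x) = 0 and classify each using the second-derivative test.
f'(x) = -3*x^2 - 14*x - 1

Solve f'(x) = 0:
  3*x^2 + 14*x + 1 = 0 has no rational roots; quadratic formula: x = (-14 ± √184)/6.
  ⇒ x = -7/3 - sqrt(46)/3 ≈ -4.5941, -7/3 + sqrt(46)/3 ≈ -0.0726

f''(x) = -6*x - 14
Second-derivative test at each critical point:
  f''(-4.5941) = 13.5647 > 0 → local minimum
  f''(-0.0726) = -13.5647 < 0 → local maximum

Critical points: x = -7/3 - sqrt(46)/3 ≈ -4.5941 (local minimum); x = -7/3 + sqrt(46)/3 ≈ -0.0726 (local maximum)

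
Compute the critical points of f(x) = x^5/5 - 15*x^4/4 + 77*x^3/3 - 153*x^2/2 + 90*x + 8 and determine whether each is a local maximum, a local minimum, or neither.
f'(x) = x^4 - 15*x^3 + 77*x^2 - 153*x + 90

Solve f'(x) = 0:
  Factor: x^4 - 15*x^3 + 77*x^2 - 153*x + 90 = (x - 6)*(x - 5)*(x - 3)*(x - 1) = 0.
  ⇒ x = 1, 3, 5, 6

f''(x) = 4*x^3 - 45*x^2 + 154*x - 153
Second-derivative test at each critical point:
  f''(1) = -40 < 0 → local maximum
  f''(3) = 12 > 0 → local minimum
  f''(5) = -8 < 0 → local maximum
  f''(6) = 15 > 0 → local minimum

Critical points: x = 1 (local maximum); x = 3 (local minimum); x = 5 (local maximum); x = 6 (local minimum)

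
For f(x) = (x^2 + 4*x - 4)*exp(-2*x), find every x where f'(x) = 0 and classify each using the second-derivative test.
f'(x) = 2*(-x^2 - 3*x + 6)*exp(-2*x)

Solve f'(x) = 0:
  f'(x) = (-2*x^2 - 6*x + 12)·exp(-2*x) and exp(-2*x) > 0 for every x, so f'(x) = 0 ⇔ -2*x^2 - 6*x + 12 = 0.
  Factor: -2*x^2 - 6*x + 12 = -2*(x^2 + 3*x - 6); x^2 + 3*x - 6 = 0 has no rational roots; quadratic formula: x = (-3 ± √33)/2.
  ⇒ x = -sqrt(33)/2 - 3/2 ≈ -4.3723, -3/2 + sqrt(33)/2 ≈ 1.3723

f''(x) = 2*(2*x^2 + 4*x - 15)*exp(-2*x)
Second-derivative test at each critical point:
  f''(-4.3723) = 72111.1248 > 0 → local minimum
  f''(1.3723) = -0.7385 < 0 → local maximum

Critical points: x = -sqrt(33)/2 - 3/2 ≈ -4.3723 (local minimum); x = -3/2 + sqrt(33)/2 ≈ 1.3723 (local maximum)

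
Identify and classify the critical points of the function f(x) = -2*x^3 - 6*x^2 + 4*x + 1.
f'(x) = -6*x^2 - 12*x + 4

Solve f'(x) = 0:
  Factor: -6*x^2 - 12*x + 4 = -2*(3*x^2 + 6*x - 2); 3*x^2 + 6*x - 2 = 0 has no rational roots; quadratic formula: x = (-6 ± √60)/6.
  ⇒ x = -sqrt(15)/3 - 1 ≈ -2.2910, -1 + sqrt(15)/3 ≈ 0.2910

f''(x) = -12*x - 12
Second-derivative test at each critical point:
  f''(-2.2910) = 15.4919 > 0 → local minimum
  f''(0.2910) = -15.4919 < 0 → local maximum

Critical points: x = -sqrt(15)/3 - 1 ≈ -2.2910 (local minimum); x = -1 + sqrt(15)/3 ≈ 0.2910 (local maximum)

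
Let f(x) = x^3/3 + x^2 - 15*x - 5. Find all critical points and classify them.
f'(x) = x^2 + 2*x - 15

Solve f'(x) = 0:
  Factor: x^2 + 2*x - 15 = (x - 3)*(x + 5) = 0.
  ⇒ x = -5, 3

f''(x) = 2*x + 2
Second-derivative test at each critical point:
  f''(-5) = -8 < 0 → local maximum
  f''(3) = 8 > 0 → local minimum

Critical points: x = -5 (local maximum); x = 3 (local minimum)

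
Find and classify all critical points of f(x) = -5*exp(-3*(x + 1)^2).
f'(x) = 30*(x + 1)*exp(-3*(x + 1)^2)

Solve f'(x) = 0:
  f'(x) = (30*x + 30)·exp(-3*(x + 1)^2) and exp(-3*(x + 1)^2) > 0 for every x, so f'(x) = 0 ⇔ 30*x + 30 = 0.
  Factor: 30*x + 30 = 30*(x + 1) = 0.
  ⇒ x = -1

f''(x) = 30*(1 - 6*(x + 1)^2)*exp(-3*(x + 1)^2)
Second-derivative test at each critical point:
  f''(-1) = 30 > 0 → local minimum

Critical points: x = -1 (local minimum)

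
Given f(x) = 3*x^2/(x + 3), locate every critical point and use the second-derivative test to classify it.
f'(x) = 3*x*(x + 6)/(x^2 + 6*x + 9)

Solve f'(x) = 0:
  f'(x) = 3*x*(x + 6)/(x + 3)^2; the denominator is positive wherever f is defined, so f'(x) = 0 ⇔ 3*x^2 + 18*x = 0.
  Factor: 3*x^2 + 18*x = 3*x*(x + 6) = 0.
  ⇒ x = -6, 0

f''(x) = 54/(x^3 + 9*x^2 + 27*x + 27)
Second-derivative test at each critical point:
  f''(-6) = -2 < 0 → local maximum
  f''(0) = 2 > 0 → local minimum

Critical points: x = -6 (local maximum); x = 0 (local minimum)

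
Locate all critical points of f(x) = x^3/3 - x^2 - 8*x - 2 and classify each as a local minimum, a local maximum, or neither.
f'(x) = x^2 - 2*x - 8

Solve f'(x) = 0:
  Factor: x^2 - 2*x - 8 = (x - 4)*(x + 2) = 0.
  ⇒ x = -2, 4

f''(x) = 2*x - 2
Second-derivative test at each critical point:
  f''(-2) = -6 < 0 → local maximum
  f''(4) = 6 > 0 → local minimum

Critical points: x = -2 (local maximum); x = 4 (local minimum)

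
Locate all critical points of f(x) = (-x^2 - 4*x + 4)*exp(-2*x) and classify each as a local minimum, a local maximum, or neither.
f'(x) = 2*(x^2 + 3*x - 6)*exp(-2*x)

Solve f'(x) = 0:
  f'(x) = (2*x^2 + 6*x - 12)·exp(-2*x) and exp(-2*x) > 0 for every x, so f'(x) = 0 ⇔ 2*x^2 + 6*x - 12 = 0.
  Factor: 2*x^2 + 6*x - 12 = 2*(x^2 + 3*x - 6); x^2 + 3*x - 6 = 0 has no rational roots; quadratic formula: x = (-3 ± √33)/2.
  ⇒ x = -sqrt(33)/2 - 3/2 ≈ -4.3723, -3/2 + sqrt(33)/2 ≈ 1.3723

f''(x) = 2*(-2*x^2 - 4*x + 15)*exp(-2*x)
Second-derivative test at each critical point:
  f''(-4.3723) = -72111.1248 < 0 → local maximum
  f''(1.3723) = 0.7385 > 0 → local minimum

Critical points: x = -sqrt(33)/2 - 3/2 ≈ -4.3723 (local maximum); x = -3/2 + sqrt(33)/2 ≈ 1.3723 (local minimum)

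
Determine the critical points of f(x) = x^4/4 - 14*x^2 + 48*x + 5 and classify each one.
f'(x) = x^3 - 28*x + 48

Solve f'(x) = 0:
  Factor: x^3 - 28*x + 48 = (x - 4)*(x - 2)*(x + 6) = 0.
  ⇒ x = -6, 2, 4

f''(x) = 3*x^2 - 28
Second-derivative test at each critical point:
  f''(-6) = 80 > 0 → local minimum
  f''(2) = -16 < 0 → local maximum
  f''(4) = 20 > 0 → local minimum

Critical points: x = -6 (local minimum); x = 2 (local maximum); x = 4 (local minimum)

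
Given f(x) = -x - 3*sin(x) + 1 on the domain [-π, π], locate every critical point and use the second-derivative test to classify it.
f'(x) = -3*cos(x) - 1

Solve f'(x) = 0 on [-π, π]:
  f'(x) = 0 ⇔ cos(x) = -1/3, i.e. x = ±arccos(-1/3) + 2nπ; keep the solutions lying in [-π, π].
  ⇒ x = -acos(-1/3) ≈ -1.9106, acos(-1/3) ≈ 1.9106

f''(x) = 3*sin(x)
Second-derivative test at each critical point:
  f''(-1.9106) = -2.8284 < 0 → local maximum
  f''(1.9106) = 2.8284 > 0 → local minimum

Critical points: x = -acos(-1/3) ≈ -1.9106 (local maximum); x = acos(-1/3) ≈ 1.9106 (local minimum)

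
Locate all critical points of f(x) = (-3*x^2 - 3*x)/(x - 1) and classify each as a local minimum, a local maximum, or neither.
f'(x) = 3*(-x^2 + 2*x + 1)/(x^2 - 2*x + 1)

Solve f'(x) = 0:
  f'(x) = -3*(x^2 - 2*x - 1)/(x - 1)^2; the denominator is positive wherever f is defined, so f'(x) = 0 ⇔ -3*x^2 + 6*x + 3 = 0.
  Factor: -3*x^2 + 6*x + 3 = -3*(x^2 - 2*x - 1); x^2 - 2*x - 1 = 0 has no rational roots; quadratic formula: x = (2 ± √8)/2.
  ⇒ x = 1 - sqrt(2) ≈ -0.4142, 1 + sqrt(2) ≈ 2.4142

f''(x) = -12/(x^3 - 3*x^2 + 3*x - 1)
Second-derivative test at each critical point:
  f''(-0.4142) = 4.2426 > 0 → local minimum
  f''(2.4142) = -4.2426 < 0 → local maximum

Critical points: x = 1 - sqrt(2) ≈ -0.4142 (local minimum); x = 1 + sqrt(2) ≈ 2.4142 (local maximum)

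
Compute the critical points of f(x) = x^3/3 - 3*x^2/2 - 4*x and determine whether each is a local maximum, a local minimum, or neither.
f'(x) = x^2 - 3*x - 4

Solve f'(x) = 0:
  Factor: x^2 - 3*x - 4 = (x - 4)*(x + 1) = 0.
  ⇒ x = -1, 4

f''(x) = 2*x - 3
Second-derivative test at each critical point:
  f''(-1) = -5 < 0 → local maximum
  f''(4) = 5 > 0 → local minimum

Critical points: x = -1 (local maximum); x = 4 (local minimum)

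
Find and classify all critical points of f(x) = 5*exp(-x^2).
f'(x) = -10*x*exp(-x^2)

Solve f'(x) = 0:
  f'(x) = (-10*x)·exp(-x^2) and exp(-x^2) > 0 for every x, so f'(x) = 0 ⇔ -10*x = 0.
  -10*x = 0.
  ⇒ x = 0

f''(x) = 10*(2*x^2 - 1)*exp(-x^2)
Second-derivative test at each critical point:
  f''(0) = -10 < 0 → local maximum

Critical points: x = 0 (local maximum)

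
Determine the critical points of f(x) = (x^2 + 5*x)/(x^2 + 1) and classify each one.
f'(x) = (-5*x^2 + 2*x + 5)/(x^4 + 2*x^2 + 1)

Solve f'(x) = 0:
  f'(x) = -(5*x^2 - 2*x - 5)/(x^2 + 1)^2; the denominator is positive wherever f is defined, so f'(x) = 0 ⇔ -5*x^2 + 2*x + 5 = 0.
  5*x^2 - 2*x - 5 = 0 has no rational roots; quadratic formula: x = (2 ± √104)/10.
  ⇒ x = 1/5 - sqrt(26)/5 ≈ -0.8198, 1/5 + sqrt(26)/5 ≈ 1.2198

f''(x) = 2*(5*x^3 - 3*x^2 - 15*x + 1)/(x^6 + 3*x^4 + 3*x^2 + 1)
Second-derivative test at each critical point:
  f''(-0.8198) = 3.6476 > 0 → local minimum
  f''(1.2198) = -1.6476 < 0 → local maximum

Critical points: x = 1/5 - sqrt(26)/5 ≈ -0.8198 (local minimum); x = 1/5 + sqrt(26)/5 ≈ 1.2198 (local maximum)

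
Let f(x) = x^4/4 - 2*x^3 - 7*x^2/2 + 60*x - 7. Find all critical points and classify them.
f'(x) = x^3 - 6*x^2 - 7*x + 60

Solve f'(x) = 0:
  Factor: x^3 - 6*x^2 - 7*x + 60 = (x - 5)*(x - 4)*(x + 3) = 0.
  ⇒ x = -3, 4, 5

f''(x) = 3*x^2 - 12*x - 7
Second-derivative test at each critical point:
  f''(-3) = 56 > 0 → local minimum
  f''(4) = -7 < 0 → local maximum
  f''(5) = 8 > 0 → local minimum

Critical points: x = -3 (local minimum); x = 4 (local maximum); x = 5 (local minimum)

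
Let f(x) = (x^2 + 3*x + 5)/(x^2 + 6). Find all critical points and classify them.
f'(x) = (-3*x^2 + 2*x + 18)/(x^4 + 12*x^2 + 36)

Solve f'(x) = 0:
  f'(x) = -(3*x^2 - 2*x - 18)/(x^2 + 6)^2; the denominator is positive wherever f is defined, so f'(x) = 0 ⇔ -3*x^2 + 2*x + 18 = 0.
  3*x^2 - 2*x - 18 = 0 has no rational roots; quadratic formula: x = (2 ± √220)/6.
  ⇒ x = 1/3 - sqrt(55)/3 ≈ -2.1387, 1/3 + sqrt(55)/3 ≈ 2.8054

f''(x) = 6*(x^3 - x^2 - 18*x + 2)/(x^6 + 18*x^4 + 108*x^2 + 216)
Second-derivative test at each critical point:
  f''(-2.1387) = 0.1327 > 0 → local minimum
  f''(2.8054) = -0.0771 < 0 → local maximum

Critical points: x = 1/3 - sqrt(55)/3 ≈ -2.1387 (local minimum); x = 1/3 + sqrt(55)/3 ≈ 2.8054 (local maximum)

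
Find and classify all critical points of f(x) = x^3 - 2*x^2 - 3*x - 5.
f'(x) = 3*x^2 - 4*x - 3

Solve f'(x) = 0:
  3*x^2 - 4*x - 3 = 0 has no rational roots; quadratic formula: x = (4 ± √52)/6.
  ⇒ x = 2/3 - sqrt(13)/3 ≈ -0.5352, 2/3 + sqrt(13)/3 ≈ 1.8685

f''(x) = 6*x - 4
Second-derivative test at each critical point:
  f''(-0.5352) = -7.2111 < 0 → local maximum
  f''(1.8685) = 7.2111 > 0 → local minimum

Critical points: x = 2/3 - sqrt(13)/3 ≈ -0.5352 (local maximum); x = 2/3 + sqrt(13)/3 ≈ 1.8685 (local minimum)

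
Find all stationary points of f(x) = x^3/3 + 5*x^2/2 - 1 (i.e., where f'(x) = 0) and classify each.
f'(x) = x*(x + 5)

Solve f'(x) = 0:
  Factor: x^2 + 5*x = x*(x + 5) = 0.
  ⇒ x = -5, 0

f''(x) = 2*x + 5
Second-derivative test at each critical point:
  f''(-5) = -5 < 0 → local maximum
  f''(0) = 5 > 0 → local minimum

Critical points: x = -5 (local maximum); x = 0 (local minimum)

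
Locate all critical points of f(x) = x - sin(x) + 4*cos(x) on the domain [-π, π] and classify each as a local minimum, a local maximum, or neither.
f'(x) = -4*sin(x) - cos(x) + 1

Solve f'(x) = 0 on [-π, π]:
  f'(x) = 0 ⇔ -4*sin(x) - cos(x) = -1. Write the left side as R·cos(x + φ) with R = √((-1)² + 4²) = sqrt(17), cos φ = -sqrt(17)/17, sin φ = 4*sqrt(17)/17; then cos(x + φ) = -sqrt(17)/17. Solve for x and keep the solutions lying in [-π, π].
  ⇒ x = 0, pi - atan(8/15) ≈ 2.6516

f''(x) = sin(x) - 4*cos(x)
Second-derivative test at each critical point:
  f''(0) = -4 < 0 → local maximum
  f''(2.6516) = 4 > 0 → local minimum

Critical points: x = 0 (local maximum); x = pi - atan(8/15) ≈ 2.6516 (local minimum)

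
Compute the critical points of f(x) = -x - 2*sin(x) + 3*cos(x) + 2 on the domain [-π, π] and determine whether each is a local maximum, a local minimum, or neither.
f'(x) = -3*sin(x) - 2*cos(x) - 1

Solve f'(x) = 0 on [-π, π]:
  f'(x) = 0 ⇔ -3*sin(x) - 2*cos(x) = 1. Write the left side as R·cos(x + φ) with R = √((-2)² + 3²) = sqrt(13), cos φ = -2*sqrt(13)/13, sin φ = 3*sqrt(13)/13; then cos(x + φ) = sqrt(13)/13. Solve for x and keep the solutions lying in [-π, π].
  ⇒ x = atan((-4*sqrt(3) - 3)/(-2 + 6*sqrt(3))) ≈ -0.8690, atan((-3 + 4*sqrt(3))/(-6*sqrt(3) - 2)) + pi ≈ 2.8346

f''(x) = 2*sin(x) - 3*cos(x)
Second-derivative test at each critical point:
  f''(-0.8690) = -3.4641 < 0 → local maximum
  f''(2.8346) = 3.4641 > 0 → local minimum

Critical points: x = atan((-4*sqrt(3) - 3)/(-2 + 6*sqrt(3))) ≈ -0.8690 (local maximum); x = atan((-3 + 4*sqrt(3))/(-6*sqrt(3) - 2)) + pi ≈ 2.8346 (local minimum)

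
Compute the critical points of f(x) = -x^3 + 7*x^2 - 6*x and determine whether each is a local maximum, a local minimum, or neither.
f'(x) = -3*x^2 + 14*x - 6

Solve f'(x) = 0:
  3*x^2 - 14*x + 6 = 0 has no rational roots; quadratic formula: x = (14 ± √124)/6.
  ⇒ x = 7/3 - sqrt(31)/3 ≈ 0.4774, sqrt(31)/3 + 7/3 ≈ 4.1893

f''(x) = 14 - 6*x
Second-derivative test at each critical point:
  f''(0.4774) = 11.1355 > 0 → local minimum
  f''(4.1893) = -11.1355 < 0 → local maximum

Critical points: x = 7/3 - sqrt(31)/3 ≈ 0.4774 (local minimum); x = sqrt(31)/3 + 7/3 ≈ 4.1893 (local maximum)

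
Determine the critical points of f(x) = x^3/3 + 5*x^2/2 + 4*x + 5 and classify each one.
f'(x) = x^2 + 5*x + 4

Solve f'(x) = 0:
  Factor: x^2 + 5*x + 4 = (x + 1)*(x + 4) = 0.
  ⇒ x = -4, -1

f''(x) = 2*x + 5
Second-derivative test at each critical point:
  f''(-4) = -3 < 0 → local maximum
  f''(-1) = 3 > 0 → local minimum

Critical points: x = -4 (local maximum); x = -1 (local minimum)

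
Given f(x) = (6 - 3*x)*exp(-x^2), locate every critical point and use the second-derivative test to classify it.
f'(x) = 3*(2*x*(x - 2) - 1)*exp(-x^2)

Solve f'(x) = 0:
  f'(x) = (6*x^2 - 12*x - 3)·exp(-x^2) and exp(-x^2) > 0 for every x, so f'(x) = 0 ⇔ 6*x^2 - 12*x - 3 = 0.
  Factor: 6*x^2 - 12*x - 3 = 3*(2*x^2 - 4*x - 1); 2*x^2 - 4*x - 1 = 0 has no rational roots; quadratic formula: x = (4 ± √24)/4.
  ⇒ x = 1 - sqrt(6)/2 ≈ -0.2247, 1 + sqrt(6)/2 ≈ 2.2247

f''(x) = 6*(2*x^2*(2 - x) + 3*x - 2)*exp(-x^2)
Second-derivative test at each critical point:
  f''(-0.2247) = -13.9730 < 0 → local maximum
  f''(2.2247) = 0.1042 > 0 → local minimum

Critical points: x = 1 - sqrt(6)/2 ≈ -0.2247 (local maximum); x = 1 + sqrt(6)/2 ≈ 2.2247 (local minimum)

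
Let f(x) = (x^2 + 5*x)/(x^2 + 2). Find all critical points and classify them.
f'(x) = (-5*x^2 + 4*x + 10)/(x^4 + 4*x^2 + 4)

Solve f'(x) = 0:
  f'(x) = -(5*x^2 - 4*x - 10)/(x^2 + 2)^2; the denominator is positive wherever f is defined, so f'(x) = 0 ⇔ -5*x^2 + 4*x + 10 = 0.
  5*x^2 - 4*x - 10 = 0 has no rational roots; quadratic formula: x = (4 ± √216)/10.
  ⇒ x = 2/5 - 3*sqrt(6)/5 ≈ -1.0697, 2/5 + 3*sqrt(6)/5 ≈ 1.8697

f''(x) = 2*(5*x^3 - 6*x^2 - 30*x + 4)/(x^6 + 6*x^4 + 12*x^2 + 8)
Second-derivative test at each critical point:
  f''(-1.0697) = 1.4866 > 0 → local minimum
  f''(1.8697) = -0.4866 < 0 → local maximum

Critical points: x = 2/5 - 3*sqrt(6)/5 ≈ -1.0697 (local minimum); x = 2/5 + 3*sqrt(6)/5 ≈ 1.8697 (local maximum)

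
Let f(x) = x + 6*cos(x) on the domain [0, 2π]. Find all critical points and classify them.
f'(x) = 1 - 6*sin(x)

Solve f'(x) = 0 on [0, 2π]:
  f'(x) = 0 ⇔ sin(x) = 1/6, i.e. x = arcsin(1/6) + 2nπ or x = π − arcsin(1/6) + 2nπ; keep the solutions lying in [0, 2π].
  ⇒ x = asin(1/6) ≈ 0.1674, pi - asin(1/6) ≈ 2.9741

f''(x) = -6*cos(x)
Second-derivative test at each critical point:
  f''(0.1674) = -5.9161 < 0 → local maximum
  f''(2.9741) = 5.9161 > 0 → local minimum

Critical points: x = asin(1/6) ≈ 0.1674 (local maximum); x = pi - asin(1/6) ≈ 2.9741 (local minimum)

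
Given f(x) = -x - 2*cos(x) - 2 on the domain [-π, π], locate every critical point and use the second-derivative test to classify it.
f'(x) = 2*sin(x) - 1

Solve f'(x) = 0 on [-π, π]:
  f'(x) = 0 ⇔ sin(x) = 1/2, i.e. x = arcsin(1/2) + 2nπ or x = π − arcsin(1/2) + 2nπ; keep the solutions lying in [-π, π].
  ⇒ x = pi/6 ≈ 0.5236, 5*pi/6 ≈ 2.6180

f''(x) = 2*cos(x)
Second-derivative test at each critical point:
  f''(0.5236) = 1.7321 > 0 → local minimum
  f''(2.6180) = -1.7321 < 0 → local maximum

Critical points: x = pi/6 ≈ 0.5236 (local minimum); x = 5*pi/6 ≈ 2.6180 (local maximum)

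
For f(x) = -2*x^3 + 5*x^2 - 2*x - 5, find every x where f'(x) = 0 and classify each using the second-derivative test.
f'(x) = -6*x^2 + 10*x - 2

Solve f'(x) = 0:
  Factor: -6*x^2 + 10*x - 2 = -2*(3*x^2 - 5*x + 1); 3*x^2 - 5*x + 1 = 0 has no rational roots; quadratic formula: x = (5 ± √13)/6.
  ⇒ x = 5/6 - sqrt(13)/6 ≈ 0.2324, sqrt(13)/6 + 5/6 ≈ 1.4343

f''(x) = 10 - 12*x
Second-derivative test at each critical point:
  f''(0.2324) = 7.2111 > 0 → local minimum
  f''(1.4343) = -7.2111 < 0 → local maximum

Critical points: x = 5/6 - sqrt(13)/6 ≈ 0.2324 (local minimum); x = sqrt(13)/6 + 5/6 ≈ 1.4343 (local maximum)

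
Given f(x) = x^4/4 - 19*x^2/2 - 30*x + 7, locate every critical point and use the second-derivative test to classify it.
f'(x) = x^3 - 19*x - 30

Solve f'(x) = 0:
  Factor: x^3 - 19*x - 30 = (x - 5)*(x + 2)*(x + 3) = 0.
  ⇒ x = -3, -2, 5

f''(x) = 3*x^2 - 19
Second-derivative test at each critical point:
  f''(-3) = 8 > 0 → local minimum
  f''(-2) = -7 < 0 → local maximum
  f''(5) = 56 > 0 → local minimum

Critical points: x = -3 (local minimum); x = -2 (local maximum); x = 5 (local minimum)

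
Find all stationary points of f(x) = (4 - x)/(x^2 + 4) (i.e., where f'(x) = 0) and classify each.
f'(x) = (-x^2 + 2*x*(x - 4) - 4)/(x^2 + 4)^2

Solve f'(x) = 0:
  f'(x) = (x^2 - 8*x - 4)/(x^2 + 4)^2; the denominator is positive wherever f is defined, so f'(x) = 0 ⇔ x^2 - 8*x - 4 = 0.
  x^2 - 8*x - 4 = 0 has no rational roots; quadratic formula: x = (8 ± √80)/2.
  ⇒ x = 4 - 2*sqrt(5) ≈ -0.4721, 4 + 2*sqrt(5) ≈ 8.4721

f''(x) = 2*(4*x^2*(4 - x) + (3*x - 4)*(x^2 + 4))/(x^2 + 4)^3
Second-derivative test at each critical point:
  f''(-0.4721) = -0.5016 < 0 → local maximum
  f''(8.4721) = 0.0016 > 0 → local minimum

Critical points: x = 4 - 2*sqrt(5) ≈ -0.4721 (local maximum); x = 4 + 2*sqrt(5) ≈ 8.4721 (local minimum)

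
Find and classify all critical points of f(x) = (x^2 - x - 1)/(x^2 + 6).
f'(x) = (x^2 + 14*x - 6)/(x^4 + 12*x^2 + 36)

Solve f'(x) = 0:
  f'(x) = (x^2 + 14*x - 6)/(x^2 + 6)^2; the denominator is positive wherever f is defined, so f'(x) = 0 ⇔ x^2 + 14*x - 6 = 0.
  x^2 + 14*x - 6 = 0 has no rational roots; quadratic formula: x = (-14 ± √220)/2.
  ⇒ x = -sqrt(55) - 7 ≈ -14.4162, -7 + sqrt(55) ≈ 0.4162

f''(x) = 2*(-x^3 - 21*x^2 + 18*x + 42)/(x^6 + 18*x^4 + 108*x^2 + 216)
Second-derivative test at each critical point:
  f''(-14.4162) = -3.244e-04 < 0 → local maximum
  f''(0.4162) = 0.3892 > 0 → local minimum

Critical points: x = -sqrt(55) - 7 ≈ -14.4162 (local maximum); x = -7 + sqrt(55) ≈ 0.4162 (local minimum)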